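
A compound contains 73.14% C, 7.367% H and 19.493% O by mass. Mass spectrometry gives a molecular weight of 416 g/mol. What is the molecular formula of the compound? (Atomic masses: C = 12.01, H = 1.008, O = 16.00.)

Assume 100 g: 73.14 g C, 7.367 g H, 19.493 g O.
n(C) = 73.14/12.01 = 6.09, n(H) = 7.367/1.008 = 7.309, n(O) = 19.493/16.00 = 1.218
Smallest is O at 1.218 mol; normalising gives C 4.999, H 5.999, O 1.000
Ratio ≈ 5:6:1, so the empirical formula is C5H6O
Empirical-formula mass = 82.10 g/mol
n = 416 / 82.10 = 5.07 ≈ 5
Molecular formula = (C5H6O)×5 = C25H30O5

C25H30O5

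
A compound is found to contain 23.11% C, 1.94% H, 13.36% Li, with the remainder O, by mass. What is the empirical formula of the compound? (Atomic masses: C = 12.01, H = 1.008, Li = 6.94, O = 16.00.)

CHLiO2

Assume 100 g: 23.11 g C, 1.94 g H, 13.36 g Li, 61.59 g O.
C: 23.11 g ÷ 12.01 g/mol = 1.924 mol
H: 1.94 g ÷ 1.008 g/mol = 1.925 mol
Li: 13.36 g ÷ 6.94 g/mol = 1.925 mol
O: 61.59 g ÷ 16.00 g/mol = 3.849 mol
Divide by the smallest (1.924 mol C): C 1.000, H 1.000, Li 1.000, O 2.000
Ratio ≈ 1:1:1:2, so the empirical formula is CHLiO2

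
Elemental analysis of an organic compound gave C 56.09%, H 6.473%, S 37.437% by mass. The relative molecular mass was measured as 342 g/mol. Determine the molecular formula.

C16H22S4

Assume 100 g: 56.09 g C, 6.473 g H, 37.437 g S.
n(C) = 56.09/12.01 = 4.67, n(H) = 6.473/1.008 = 6.422, n(S) = 37.437/32.07 = 1.167
Divide by the smallest (1.167 mol S): C 4.001, H 5.501, S 1.000
×2: C 8.00, H 11.00, S 2.00 → C8H11S2
Empirical-formula mass = 171.31 g/mol
n = 342 / 171.31 = 2.00 ≈ 2
Molecular formula = (C8H11S2)×2 = C16H22S4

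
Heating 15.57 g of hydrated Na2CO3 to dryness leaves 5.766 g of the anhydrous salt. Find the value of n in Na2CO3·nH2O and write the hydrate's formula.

Mass of water lost = 15.57 − 5.766 = 9.804 g → 9.804 / 18.02 = 0.5441 mol H2O
Molar mass of Na2CO3 = 105.99 g/mol → mol Na2CO3 = 5.766 / 105.99 = 0.0544
n = 0.5441 / 0.0544 = 10.00 ≈ 10 → Na2CO3·10H2O

Na2CO3·10H2O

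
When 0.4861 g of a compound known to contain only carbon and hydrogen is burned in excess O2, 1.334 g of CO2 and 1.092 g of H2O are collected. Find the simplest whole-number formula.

mol C = 1.334 / 44.01 = 0.03031; mass C = 0.03031 × 12.01 = 0.3640 g
mol H = 2 × (1.092 / 18.02) = 0.1212; mass H = 0.1212 × 1.008 = 0.1222 g
Divide by the smallest (0.03031 mol C): C 1.000, H 3.998
Ratio ≈ 1:4, so the empirical formula is CH4

CH4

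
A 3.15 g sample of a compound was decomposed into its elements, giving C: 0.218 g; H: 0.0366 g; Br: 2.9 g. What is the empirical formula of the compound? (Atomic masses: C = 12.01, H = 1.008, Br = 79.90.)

C: 0.218 g ÷ 12.01 g/mol = 0.01815 mol
H: 0.0366 g ÷ 1.008 g/mol = 0.03631 mol
Br: 2.9 g ÷ 79.90 g/mol = 0.0363 mol
Ratios (÷ 0.01815): C 1.000, H 2.000, Br 2.000
Ratio ≈ 1:2:2, so the empirical formula is CH2Br2

CH2Br2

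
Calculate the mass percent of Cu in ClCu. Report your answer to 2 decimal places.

64.19%

Molar mass = 1(35.45) + 1(63.55) = 99.000 g/mol
Mass of Cu per mole = 1 × 63.55 = 63.550 g
% Cu = 63.550 / 99.000 × 100 = 64.19%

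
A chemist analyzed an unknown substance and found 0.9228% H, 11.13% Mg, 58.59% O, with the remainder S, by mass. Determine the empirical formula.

Assume 100 g: 0.9228 g H, 11.13 g Mg, 58.59 g O, 29.357 g S.
n(H) = 0.9228/1.008 = 0.9155, n(Mg) = 11.13/24.31 = 0.4578, n(O) = 58.59/16.00 = 3.662, n(S) = 29.357/32.07 = 0.9154
Ratios (÷ 0.4578): H 2.000, Mg 1.000, O 7.998, S 1.999
Ratio ≈ 2:1:8:2, so the empirical formula is H2MgO8S2

H2MgO8S2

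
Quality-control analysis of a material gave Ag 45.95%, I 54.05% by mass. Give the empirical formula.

AgI

Assume 100 g: 45.95 g Ag, 54.05 g I.
Moles — Ag: 45.95 / 107.87 = 0.426 mol; I: 54.05 / 126.90 = 0.4259 mol
Smallest is I at 0.4259 mol; normalising gives Ag 1.000, I 1.000
→ AgI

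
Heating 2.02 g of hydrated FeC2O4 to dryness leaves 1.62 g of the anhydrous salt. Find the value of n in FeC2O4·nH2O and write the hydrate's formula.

Mass of water lost = 2.02 − 1.62 = 0.4 g → 0.4 / 18.02 = 0.0222 mol H2O
Molar mass of FeC2O4 = 143.87 g/mol → mol FeC2O4 = 1.62 / 143.87 = 0.01126
n = 0.0222 / 0.01126 = 1.97 ≈ 2 → FeC2O4·2H2O

FeC2O4·2H2O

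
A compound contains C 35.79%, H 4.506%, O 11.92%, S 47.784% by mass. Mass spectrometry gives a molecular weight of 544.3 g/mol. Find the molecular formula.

Assume 100 g: 35.79 g C, 4.506 g H, 11.92 g O, 47.784 g S.
C: 35.79 g ÷ 12.01 g/mol = 2.98 mol
H: 4.506 g ÷ 1.008 g/mol = 4.47 mol
O: 11.92 g ÷ 16.00 g/mol = 0.745 mol
S: 47.784 g ÷ 32.07 g/mol = 1.49 mol
Ratios (÷ 0.745): C 4.000, H 6.000, O 1.000, S 2.000
Ratio ≈ 4:6:1:2, so the empirical formula is C4H6OS2
Empirical-formula mass = 134.23 g/mol
n = 544.3 / 134.23 = 4.06 ≈ 4
Molecular formula = (C4H6OS2)×4 = C16H24O4S8

C16H24O4S8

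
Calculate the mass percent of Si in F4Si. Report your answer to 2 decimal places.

Molar mass = 4(19.00) + 1(28.09) = 104.090 g/mol
Mass of Si per mole = 1 × 28.09 = 28.090 g
% Si = 28.090 / 104.090 × 100 = 26.99%

26.99%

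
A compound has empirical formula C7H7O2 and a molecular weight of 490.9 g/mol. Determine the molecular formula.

C28H28O8

Empirical-formula mass = 123.13 g/mol
n = 490.9 / 123.13 = 3.99 ≈ 4
Molecular formula = (C7H7O2)4 = C28H28O8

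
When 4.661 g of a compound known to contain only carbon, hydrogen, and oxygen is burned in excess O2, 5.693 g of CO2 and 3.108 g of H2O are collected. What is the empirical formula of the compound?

C3H8O4

mol C = 5.693 / 44.01 = 0.1294; mass C = 0.1294 × 12.01 = 1.554 g
mol H = 2 × (3.108 / 18.02) = 0.3450; mass H = 0.3450 × 1.008 = 0.3477 g
mass O = 4.661 − (1.901) = 2.760 g → mol O = 0.1725
Ratios (÷ 0.1294): C 1.000, H 2.667, O 1.333
×3: C 3.00, H 8.00, O 4.00 → C3H8O4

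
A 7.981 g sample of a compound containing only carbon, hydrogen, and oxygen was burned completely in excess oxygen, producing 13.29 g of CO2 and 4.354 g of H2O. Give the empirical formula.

C5H8O4

mol C = 13.29 / 44.01 = 0.3020; mass C = 0.3020 × 12.01 = 3.627 g
mol H = 2 × (4.354 / 18.02) = 0.4832; mass H = 0.4832 × 1.008 = 0.4871 g
mass O = 7.981 − (4.114) = 3.867 g → mol O = 0.2417
Smallest is O at 0.2417 mol; normalising gives C 1.249, H 1.999, O 1.000
Scaling by 4: C 5.00, H 8.00, O 4.00 → C5H8O4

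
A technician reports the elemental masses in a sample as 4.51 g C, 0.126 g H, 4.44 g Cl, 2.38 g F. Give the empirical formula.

C3HClF

Moles — C: 4.51 / 12.01 = 0.3755 mol; H: 0.126 / 1.008 = 0.125 mol; Cl: 4.44 / 35.45 = 0.1252 mol; F: 2.38 / 19.00 = 0.1253 mol
Divide by the smallest (0.125 mol H): C 3.004, H 1.000, Cl 1.002, F 1.002
≈ 3:1:1:1 → C3HClF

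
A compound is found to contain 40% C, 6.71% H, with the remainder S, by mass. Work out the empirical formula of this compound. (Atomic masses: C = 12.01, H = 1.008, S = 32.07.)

C2H4S

Assume 100 g: 40 g C, 6.71 g H, 53.29 g S.
n(C) = 40/12.01 = 3.331, n(H) = 6.71/1.008 = 6.657, n(S) = 53.29/32.07 = 1.662
Ratios (÷ 1.662): C 2.004, H 4.006, S 1.000
≈ 2:4:1 → C2H4S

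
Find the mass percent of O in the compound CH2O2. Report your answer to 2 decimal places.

Molar mass = 1(12.01) + 2(1.008) + 2(16.00) = 46.026 g/mol
Mass of O per mole = 2 × 16.00 = 32.000 g
% O = 32.000 / 46.026 × 100 = 69.53%

69.53%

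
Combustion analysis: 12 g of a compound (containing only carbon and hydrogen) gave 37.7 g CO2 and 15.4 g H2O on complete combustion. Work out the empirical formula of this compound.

CH2

mol C = 37.7 / 44.01 = 0.8566; mass C = 0.8566 × 12.01 = 10.29 g
mol H = 2 × (15.4 / 18.02) = 1.709; mass H = 1.709 × 1.008 = 1.723 g
Divide by the smallest (0.8566 mol C): C 1.000, H 1.995
≈ 1:2 → CH2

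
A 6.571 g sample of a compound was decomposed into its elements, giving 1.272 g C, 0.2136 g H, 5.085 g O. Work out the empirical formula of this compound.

Moles — C: 1.272 / 12.01 = 0.1059 mol; H: 0.2136 / 1.008 = 0.2119 mol; O: 5.085 / 16.00 = 0.3178 mol
Divide by the smallest (0.1059 mol C): C 1.000, H 2.001, O 3.001
→ CH2O3

CH2O3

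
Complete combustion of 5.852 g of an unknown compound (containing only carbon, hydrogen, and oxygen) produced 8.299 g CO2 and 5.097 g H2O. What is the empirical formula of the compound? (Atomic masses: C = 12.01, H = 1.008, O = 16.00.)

CH3O

mol C = 8.299 / 44.01 = 0.1886; mass C = 0.1886 × 12.01 = 2.265 g
mol H = 2 × (5.097 / 18.02) = 0.5657; mass H = 0.5657 × 1.008 = 0.5702 g
mass O = 5.852 − (2.835) = 3.017 g → mol O = 0.1886
Smallest is O at 0.1886 mol; normalising gives C 1.000, H 3.000, O 1.000
→ CH3O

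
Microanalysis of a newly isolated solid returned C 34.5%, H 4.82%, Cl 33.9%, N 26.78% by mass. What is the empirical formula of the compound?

C3H5ClN2

Assume 100 g: 34.5 g C, 4.82 g H, 33.9 g Cl, 26.78 g N.
n(C) = 34.5/12.01 = 2.873, n(H) = 4.82/1.008 = 4.782, n(Cl) = 33.9/35.45 = 0.9563, n(N) = 26.78/14.01 = 1.911
Divide by the smallest (0.9563 mol Cl): C 3.004, H 5.000, Cl 1.000, N 1.999
Ratio ≈ 3:5:1:2, so the empirical formula is C3H5ClN2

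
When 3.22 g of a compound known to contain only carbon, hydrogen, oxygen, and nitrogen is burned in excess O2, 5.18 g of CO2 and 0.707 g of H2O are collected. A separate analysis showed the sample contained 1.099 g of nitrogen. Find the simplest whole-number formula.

C3H2N2O

mol C = 5.18 / 44.01 = 0.1177; mass C = 0.1177 × 12.01 = 1.414 g
mol H = 2 × (0.707 / 18.02) = 0.07847; mass H = 0.07847 × 1.008 = 0.07910 g
mol N = 1.099 / 14.01 = 0.07844
mass O = 3.22 − (2.592) = 0.6283 g → mol O = 0.03927
Smallest is O at 0.03927 mol; normalising gives C 2.997, H 1.998, N 1.998, O 1.000
→ C3H2N2O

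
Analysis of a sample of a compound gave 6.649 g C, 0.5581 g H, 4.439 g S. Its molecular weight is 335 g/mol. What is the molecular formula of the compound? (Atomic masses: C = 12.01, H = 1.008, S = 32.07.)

Moles — C: 6.649 / 12.01 = 0.5536 mol; H: 0.5581 / 1.008 = 0.5537 mol; S: 4.439 / 32.07 = 0.1384 mol
Smallest is S at 0.1384 mol; normalising gives C 4.000, H 4.000, S 1.000
Ratio ≈ 4:4:1, so the empirical formula is C4H4S
Empirical-formula mass = 84.14 g/mol
n = 335 / 84.14 = 3.98 ≈ 4
Molecular formula = (C4H4S)×4 = C16H16S4

C16H16S4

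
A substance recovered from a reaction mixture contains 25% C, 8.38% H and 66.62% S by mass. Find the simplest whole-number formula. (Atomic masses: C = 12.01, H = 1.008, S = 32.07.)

Assume 100 g: 25 g C, 8.38 g H, 66.62 g S.
Moles — C: 25 / 12.01 = 2.082 mol; H: 8.38 / 1.008 = 8.313 mol; S: 66.62 / 32.07 = 2.077 mol
Divide by the smallest (2.077 mol S): C 1.002, H 4.002, S 1.000
Ratio ≈ 1:4:1, so the empirical formula is CH4S

CH4S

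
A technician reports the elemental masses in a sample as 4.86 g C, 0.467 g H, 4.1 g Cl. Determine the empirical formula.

n(C) = 4.86/12.01 = 0.4047, n(H) = 0.467/1.008 = 0.4633, n(Cl) = 4.1/35.45 = 0.1157
Ratios (÷ 0.1157): C 3.499, H 4.006, Cl 1.000
×2: C 7.00, H 8.01, Cl 2.00 → C7H8Cl2

C7H8Cl2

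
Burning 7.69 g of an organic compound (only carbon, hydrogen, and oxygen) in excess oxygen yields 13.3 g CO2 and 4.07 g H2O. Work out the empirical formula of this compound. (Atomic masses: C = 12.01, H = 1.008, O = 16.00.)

C4H6O3

mol C = 13.3 / 44.01 = 0.3022; mass C = 0.3022 × 12.01 = 3.629 g
mol H = 2 × (4.07 / 18.02) = 0.4517; mass H = 0.4517 × 1.008 = 0.4553 g
mass O = 7.69 − (4.085) = 3.605 g → mol O = 0.2253
Divide by the smallest (0.2253 mol O): C 1.341, H 2.005, O 1.000
Scaling by 3: C 4.02, H 6.01, O 3.00 → C4H6O3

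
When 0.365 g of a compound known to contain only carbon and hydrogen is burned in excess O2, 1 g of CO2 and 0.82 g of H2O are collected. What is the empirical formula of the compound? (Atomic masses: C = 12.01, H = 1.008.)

mol C = 1 / 44.01 = 0.02272; mass C = 0.02272 × 12.01 = 0.2729 g
mol H = 2 × (0.82 / 18.02) = 0.09101; mass H = 0.09101 × 1.008 = 0.09174 g
Smallest is C at 0.02272 mol; normalising gives C 1.000, H 4.005
Ratio ≈ 1:4, so the empirical formula is CH4

CH4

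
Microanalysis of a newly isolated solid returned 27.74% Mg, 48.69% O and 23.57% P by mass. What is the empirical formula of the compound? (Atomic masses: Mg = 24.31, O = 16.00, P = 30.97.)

Assume 100 g: 27.74 g Mg, 48.69 g O, 23.57 g P.
n(Mg) = 27.74/24.31 = 1.141, n(O) = 48.69/16.00 = 3.043, n(P) = 23.57/30.97 = 0.7611
Divide by the smallest (0.7611 mol P): Mg 1.499, O 3.999, P 1.000
Multiply by 2: Mg 3.00, O 8.00, P 2.00 → Mg3O8P2

Mg3O8P2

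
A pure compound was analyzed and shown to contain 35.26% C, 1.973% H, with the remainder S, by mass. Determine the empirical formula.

Assume 100 g: 35.26 g C, 1.973 g H, 62.767 g S.
Moles — C: 35.26 / 12.01 = 2.936 mol; H: 1.973 / 1.008 = 1.957 mol; S: 62.767 / 32.07 = 1.957 mol
Smallest is S at 1.957 mol; normalising gives C 1.500, H 1.000, S 1.000
Multiply by 2: C 3.00, H 2.00, S 2.00 → C3H2S2

C3H2S2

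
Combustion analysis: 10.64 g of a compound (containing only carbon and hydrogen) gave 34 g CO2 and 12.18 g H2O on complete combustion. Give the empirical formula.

mol C = 34 / 44.01 = 0.7726; mass C = 0.7726 × 12.01 = 9.278 g
mol H = 2 × (12.18 / 18.02) = 1.352; mass H = 1.352 × 1.008 = 1.363 g
Ratios (÷ 0.7726): C 1.000, H 1.750
×4: C 4.00, H 7.00 → C4H7

C4H7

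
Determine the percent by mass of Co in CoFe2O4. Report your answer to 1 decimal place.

25.1%

Molar mass = 1(58.93) + 2(55.85) + 4(16.00) = 234.630 g/mol
Mass of Co per mole = 1 × 58.93 = 58.930 g
% Co = 58.930 / 234.630 × 100 = 25.1%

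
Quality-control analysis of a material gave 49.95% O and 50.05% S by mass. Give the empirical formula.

O2S

Assume 100 g: 49.95 g O, 50.05 g S.
n(O) = 49.95/16.00 = 3.122, n(S) = 50.05/32.07 = 1.561
Smallest is S at 1.561 mol; normalising gives O 2.000, S 1.000
Ratio ≈ 2:1, so the empirical formula is O2S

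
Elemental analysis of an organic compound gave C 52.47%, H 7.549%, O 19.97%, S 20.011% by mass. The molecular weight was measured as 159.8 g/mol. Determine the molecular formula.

C7H12O2S

Assume 100 g: 52.47 g C, 7.549 g H, 19.97 g O, 20.011 g S.
Moles — C: 52.47 / 12.01 = 4.369 mol; H: 7.549 / 1.008 = 7.489 mol; O: 19.97 / 16.00 = 1.248 mol; S: 20.011 / 32.07 = 0.624 mol
Ratios (÷ 0.624): C 7.002, H 12.002, O 2.000, S 1.000
Ratio ≈ 7:12:2:1, so the empirical formula is C7H12O2S
Empirical-formula mass = 160.24 g/mol
n = 159.8 / 160.24 = 1.00 ≈ 1
Molecular formula = empirical formula = C7H12O2S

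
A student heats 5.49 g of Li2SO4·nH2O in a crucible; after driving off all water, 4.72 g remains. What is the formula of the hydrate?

Li2SO4·H2O

Mass of water lost = 5.49 − 4.72 = 0.77 g → 0.77 / 18.02 = 0.04273 mol H2O
Molar mass of Li2SO4 = 109.95 g/mol → mol Li2SO4 = 4.72 / 109.95 = 0.04293
n = 0.04273 / 0.04293 = 1.00 ≈ 1 → Li2SO4·H2O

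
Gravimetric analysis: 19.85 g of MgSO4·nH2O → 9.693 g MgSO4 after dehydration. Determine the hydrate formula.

MgSO4·7H2O

Mass of water lost = 19.85 − 9.693 = 10.16 g → 10.16 / 18.02 = 0.5637 mol H2O
Molar mass of MgSO4 = 120.38 g/mol → mol MgSO4 = 9.693 / 120.38 = 0.08052
n = 0.5637 / 0.08052 = 7.00 ≈ 7 → MgSO4·7H2O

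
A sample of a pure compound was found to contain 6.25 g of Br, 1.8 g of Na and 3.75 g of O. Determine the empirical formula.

Moles — Br: 6.25 / 79.90 = 0.07822 mol; Na: 1.8 / 22.99 = 0.07829 mol; O: 3.75 / 16.00 = 0.2344 mol
Divide by the smallest (0.07822 mol Br): Br 1.000, Na 1.001, O 2.996
≈ 1:1:3 → BrNaO3

BrNaO3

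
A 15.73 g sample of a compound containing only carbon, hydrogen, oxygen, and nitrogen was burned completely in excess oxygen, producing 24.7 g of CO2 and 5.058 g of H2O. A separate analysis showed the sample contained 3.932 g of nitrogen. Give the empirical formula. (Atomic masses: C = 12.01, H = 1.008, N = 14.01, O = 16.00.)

mol C = 24.7 / 44.01 = 0.5612; mass C = 0.5612 × 12.01 = 6.740 g
mol H = 2 × (5.058 / 18.02) = 0.5614; mass H = 0.5614 × 1.008 = 0.5659 g
mol N = 3.932 / 14.01 = 0.2807
mass O = 15.73 − (11.24) = 4.492 g → mol O = 0.2807
Divide by the smallest (0.2807 mol N): C 2.000, H 2.000, N 1.000, O 1.000
Ratio ≈ 2:2:1:1, so the empirical formula is C2H2NO

C2H2NO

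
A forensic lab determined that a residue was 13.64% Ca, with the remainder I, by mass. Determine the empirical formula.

Assume 100 g: 13.64 g Ca, 86.36 g I.
n(Ca) = 13.64/40.08 = 0.3403, n(I) = 86.36/126.90 = 0.6805
Smallest is Ca at 0.3403 mol; normalising gives Ca 1.000, I 2.000
Ratio ≈ 1:2, so the empirical formula is CaI2

CaI2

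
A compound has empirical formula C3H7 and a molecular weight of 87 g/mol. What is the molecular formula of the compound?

Empirical-formula mass = 43.09 g/mol
n = 87 / 43.09 = 2.02 ≈ 2
Molecular formula = (C3H7)2 = C6H14

C6H14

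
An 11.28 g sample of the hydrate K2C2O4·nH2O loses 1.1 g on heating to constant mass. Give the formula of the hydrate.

Mass of anhydrous K2C2O4 = 11.28 − 1.1 = 10.18 g
mol H2O = 1.1 / 18.02 = 0.06104
Molar mass of K2C2O4 = 166.22 g/mol → mol K2C2O4 = 10.18 / 166.22 = 0.06124
n = 0.06104 / 0.06124 = 1.00 ≈ 1 → K2C2O4·H2O

K2C2O4·H2O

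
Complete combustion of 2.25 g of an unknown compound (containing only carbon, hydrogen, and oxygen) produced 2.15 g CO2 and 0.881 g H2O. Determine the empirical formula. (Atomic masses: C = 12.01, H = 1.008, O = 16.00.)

mol C = 2.15 / 44.01 = 0.04885; mass C = 0.04885 × 12.01 = 0.5867 g
mol H = 2 × (0.881 / 18.02) = 0.09778; mass H = 0.09778 × 1.008 = 0.09856 g
mass O = 2.25 − (0.6853) = 1.565 g → mol O = 0.09779
Ratios (÷ 0.04885): C 1.000, H 2.002, O 2.002
→ CH2O2

CH2O2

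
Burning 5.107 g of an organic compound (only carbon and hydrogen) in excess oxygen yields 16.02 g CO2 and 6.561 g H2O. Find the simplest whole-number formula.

mol C = 16.02 / 44.01 = 0.3640; mass C = 0.3640 × 12.01 = 4.372 g
mol H = 2 × (6.561 / 18.02) = 0.7282; mass H = 0.7282 × 1.008 = 0.7340 g
Divide by the smallest (0.364 mol C): C 1.000, H 2.000
≈ 1:2 → CH2

CH2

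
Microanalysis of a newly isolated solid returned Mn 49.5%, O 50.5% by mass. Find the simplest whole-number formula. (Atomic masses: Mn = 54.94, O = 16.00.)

Assume 100 g: 49.5 g Mn, 50.5 g O.
n(Mn) = 49.5/54.94 = 0.901, n(O) = 50.5/16.00 = 3.156
Smallest is Mn at 0.901 mol; normalising gives Mn 1.000, O 3.503
×2: Mn 2.00, O 7.01 → Mn2O7

Mn2O7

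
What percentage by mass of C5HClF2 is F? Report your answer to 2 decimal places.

Molar mass = 5(12.01) + 1(1.008) + 1(35.45) + 2(19.00) = 134.508 g/mol
Mass of F per mole = 2 × 19.00 = 38.000 g
% F = 38.000 / 134.508 × 100 = 28.25%

28.25%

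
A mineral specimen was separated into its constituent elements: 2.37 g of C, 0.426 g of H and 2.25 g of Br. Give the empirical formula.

Moles — C: 2.37 / 12.01 = 0.1973 mol; H: 0.426 / 1.008 = 0.4226 mol; Br: 2.25 / 79.90 = 0.02816 mol
Divide by the smallest (0.02816 mol Br): C 7.008, H 15.008, Br 1.000
≈ 7:15:1 → C7H15Br

C7H15Br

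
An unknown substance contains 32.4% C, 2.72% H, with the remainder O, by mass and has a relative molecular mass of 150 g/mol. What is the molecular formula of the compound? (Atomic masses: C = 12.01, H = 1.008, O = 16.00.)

C4H4O6

Assume 100 g: 32.4 g C, 2.72 g H, 64.88 g O.
n(C) = 32.4/12.01 = 2.698, n(H) = 2.72/1.008 = 2.698, n(O) = 64.88/16.00 = 4.055
Ratios (÷ 2.698): C 1.000, H 1.000, O 1.503
Multiply by 2: C 2.00, H 2.00, O 3.01 → C2H2O3
Empirical-formula mass = 74.04 g/mol
n = 150 / 74.04 = 2.03 ≈ 2
Molecular formula = (C2H2O3)×2 = C4H4O6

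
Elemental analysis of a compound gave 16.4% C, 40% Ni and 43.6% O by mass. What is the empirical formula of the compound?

C2NiO4

Assume 100 g: 16.4 g C, 40 g Ni, 43.6 g O.
Moles — C: 16.4 / 12.01 = 1.366 mol; Ni: 40 / 58.69 = 0.6815 mol; O: 43.6 / 16.00 = 2.725 mol
Divide by the smallest (0.6815 mol Ni): C 2.004, Ni 1.000, O 3.998
→ C2NiO4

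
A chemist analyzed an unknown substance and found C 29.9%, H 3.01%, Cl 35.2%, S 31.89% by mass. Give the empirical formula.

Assume 100 g: 29.9 g C, 3.01 g H, 35.2 g Cl, 31.89 g S.
n(C) = 29.9/12.01 = 2.49, n(H) = 3.01/1.008 = 2.986, n(Cl) = 35.2/35.45 = 0.9929, n(S) = 31.89/32.07 = 0.9944
Ratios (÷ 0.9929): C 2.507, H 3.007, Cl 1.000, S 1.001
Multiply by 2: C 5.01, H 6.01, Cl 2.00, S 2.00 → C5H6Cl2S2

C5H6Cl2S2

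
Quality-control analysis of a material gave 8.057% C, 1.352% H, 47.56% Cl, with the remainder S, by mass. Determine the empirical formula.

CH2Cl2S2

Assume 100 g: 8.057 g C, 1.352 g H, 47.56 g Cl, 43.031 g S.
n(C) = 8.057/12.01 = 0.6709, n(H) = 1.352/1.008 = 1.341, n(Cl) = 47.56/35.45 = 1.342, n(S) = 43.031/32.07 = 1.342
Ratios (÷ 0.6709): C 1.000, H 1.999, Cl 2.000, S 2.000
≈ 1:2:2:2 → CH2Cl2S2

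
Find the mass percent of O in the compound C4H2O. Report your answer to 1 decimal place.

Molar mass = 4(12.01) + 2(1.008) + 1(16.00) = 66.056 g/mol
Mass of O per mole = 1 × 16.00 = 16.000 g
% O = 16.000 / 66.056 × 100 = 24.2%

24.2%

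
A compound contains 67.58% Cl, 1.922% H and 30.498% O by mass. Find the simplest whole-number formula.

ClHO

Assume 100 g: 67.58 g Cl, 1.922 g H, 30.498 g O.
n(Cl) = 67.58/35.45 = 1.906, n(H) = 1.922/1.008 = 1.907, n(O) = 30.498/16.00 = 1.906
Smallest is O at 1.906 mol; normalising gives Cl 1.000, H 1.000, O 1.000
Ratio ≈ 1:1:1, so the empirical formula is ClHO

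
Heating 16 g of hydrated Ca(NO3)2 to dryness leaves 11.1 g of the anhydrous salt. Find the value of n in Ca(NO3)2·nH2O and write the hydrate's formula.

Ca(NO3)2·4H2O

Mass of water lost = 16 − 11.1 = 4.9 g → 4.9 / 18.02 = 0.2719 mol H2O
Molar mass of Ca(NO3)2 = 164.10 g/mol → mol Ca(NO3)2 = 11.1 / 164.10 = 0.06764
n = 0.2719 / 0.06764 = 4.02 ≈ 4 → Ca(NO3)2·4H2O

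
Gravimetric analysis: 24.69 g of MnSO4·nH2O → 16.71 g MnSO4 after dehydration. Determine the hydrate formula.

Mass of water lost = 24.69 − 16.71 = 7.98 g → 7.98 / 18.02 = 0.4428 mol H2O
Molar mass of MnSO4 = 151.01 g/mol → mol MnSO4 = 16.71 / 151.01 = 0.1107
n = 0.4428 / 0.1107 = 4.00 ≈ 4 → MnSO4·4H2O

MnSO4·4H2O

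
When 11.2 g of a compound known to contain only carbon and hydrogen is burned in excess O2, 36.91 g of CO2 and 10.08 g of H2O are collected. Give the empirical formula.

C3H4

mol C = 36.91 / 44.01 = 0.8387; mass C = 0.8387 × 12.01 = 10.07 g
mol H = 2 × (10.08 / 18.02) = 1.119; mass H = 1.119 × 1.008 = 1.128 g
Ratios (÷ 0.8387): C 1.000, H 1.334
×3: C 3.00, H 4.00 → C3H4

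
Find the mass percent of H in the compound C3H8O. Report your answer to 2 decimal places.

13.42%

Molar mass = 3(12.01) + 8(1.008) + 1(16.00) = 60.094 g/mol
Mass of H per mole = 8 × 1.008 = 8.064 g
% H = 8.064 / 60.094 × 100 = 13.42%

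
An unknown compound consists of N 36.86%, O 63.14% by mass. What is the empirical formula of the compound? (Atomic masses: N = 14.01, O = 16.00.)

Assume 100 g: 36.86 g N, 63.14 g O.
N: 36.86 g ÷ 14.01 g/mol = 2.631 mol
O: 63.14 g ÷ 16.00 g/mol = 3.946 mol
Divide by the smallest (2.631 mol N): N 1.000, O 1.500
Scaling by 2: N 2.00, O 3.00 → N2O3

N2O3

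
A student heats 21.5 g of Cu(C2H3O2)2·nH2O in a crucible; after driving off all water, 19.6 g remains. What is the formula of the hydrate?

Cu(C2H3O2)2·H2O

Mass of water lost = 21.5 − 19.6 = 1.9 g → 1.9 / 18.02 = 0.1054 mol H2O
Molar mass of Cu(C2H3O2)2 = 181.64 g/mol → mol Cu(C2H3O2)2 = 19.6 / 181.64 = 0.1079
n = 0.1054 / 0.1079 = 0.98 ≈ 1 → Cu(C2H3O2)2·H2O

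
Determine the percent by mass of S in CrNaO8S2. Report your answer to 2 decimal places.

Molar mass = 1(52.00) + 1(22.99) + 8(16.00) + 2(32.07) = 267.130 g/mol
Mass of S per mole = 2 × 32.07 = 64.140 g
% S = 64.140 / 267.130 × 100 = 24.01%

24.01%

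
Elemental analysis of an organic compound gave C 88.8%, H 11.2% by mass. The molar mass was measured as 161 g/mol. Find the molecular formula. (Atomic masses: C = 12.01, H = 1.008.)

C12H18

Assume 100 g: 88.8 g C, 11.2 g H.
n(C) = 88.8/12.01 = 7.394, n(H) = 11.2/1.008 = 11.11
Ratios (÷ 7.394): C 1.000, H 1.503
Multiply by 2: C 2.00, H 3.01 → C2H3
Empirical-formula mass = 27.04 g/mol
n = 161 / 27.04 = 5.95 ≈ 6
Molecular formula = (C2H3)×6 = C12H18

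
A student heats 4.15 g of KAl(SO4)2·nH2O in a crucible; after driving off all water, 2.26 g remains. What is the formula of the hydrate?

Mass of water lost = 4.15 − 2.26 = 1.89 g → 1.89 / 18.02 = 0.1049 mol H2O
Molar mass of KAl(SO4)2 = 258.22 g/mol → mol KAl(SO4)2 = 2.26 / 258.22 = 0.008752
n = 0.1049 / 0.008752 = 11.98 ≈ 12 → KAl(SO4)2·12H2O

KAl(SO4)2·12H2O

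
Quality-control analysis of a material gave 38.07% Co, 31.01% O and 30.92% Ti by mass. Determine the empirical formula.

Assume 100 g: 38.07 g Co, 31.01 g O, 30.92 g Ti.
n(Co) = 38.07/58.93 = 0.646, n(O) = 31.01/16.00 = 1.938, n(Ti) = 30.92/47.87 = 0.6459
Divide by the smallest (0.6459 mol Ti): Co 1.000, O 3.001, Ti 1.000
≈ 1:3:1 → CoO3Ti

CoO3Ti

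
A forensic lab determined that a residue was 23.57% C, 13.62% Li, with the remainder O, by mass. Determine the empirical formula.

CLiO2

Assume 100 g: 23.57 g C, 13.62 g Li, 62.81 g O.
n(C) = 23.57/12.01 = 1.963, n(Li) = 13.62/6.94 = 1.963, n(O) = 62.81/16.00 = 3.926
Ratios (÷ 1.963): C 1.000, Li 1.000, O 2.000
Ratio ≈ 1:1:2, so the empirical formula is CLiO2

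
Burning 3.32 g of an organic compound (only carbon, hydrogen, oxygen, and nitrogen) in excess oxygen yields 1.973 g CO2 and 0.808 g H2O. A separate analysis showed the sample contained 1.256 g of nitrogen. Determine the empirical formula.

CH2N2O2

mol C = 1.973 / 44.01 = 0.04483; mass C = 0.04483 × 12.01 = 0.5384 g
mol H = 2 × (0.808 / 18.02) = 0.08968; mass H = 0.08968 × 1.008 = 0.09040 g
mol N = 1.256 / 14.01 = 0.08965
mass O = 3.32 − (1.885) = 1.435 g → mol O = 0.08970
Divide by the smallest (0.04483 mol C): C 1.000, H 2.000, N 2.000, O 2.001
Ratio ≈ 1:2:2:2, so the empirical formula is CH2N2O2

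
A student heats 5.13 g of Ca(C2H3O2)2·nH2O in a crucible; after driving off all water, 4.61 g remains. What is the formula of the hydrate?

Ca(C2H3O2)2·H2O

Mass of water lost = 5.13 − 4.61 = 0.52 g → 0.52 / 18.02 = 0.02886 mol H2O
Molar mass of Ca(C2H3O2)2 = 158.17 g/mol → mol Ca(C2H3O2)2 = 4.61 / 158.17 = 0.02915
n = 0.02886 / 0.02915 = 0.99 ≈ 1 → Ca(C2H3O2)2·H2O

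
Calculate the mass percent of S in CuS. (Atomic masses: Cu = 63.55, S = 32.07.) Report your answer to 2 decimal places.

33.54%

Molar mass = 1(63.55) + 1(32.07) = 95.620 g/mol
Mass of S per mole = 1 × 32.07 = 32.070 g
% S = 32.070 / 95.620 × 100 = 33.54%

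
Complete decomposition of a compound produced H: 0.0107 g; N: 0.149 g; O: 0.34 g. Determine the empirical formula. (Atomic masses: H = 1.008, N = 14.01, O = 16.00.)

HNO2

H: 0.0107 g ÷ 1.008 g/mol = 0.01062 mol
N: 0.149 g ÷ 14.01 g/mol = 0.01064 mol
O: 0.34 g ÷ 16.00 g/mol = 0.02125 mol
Ratios (÷ 0.01062): H 1.000, N 1.002, O 2.002
≈ 1:1:2 → HNO2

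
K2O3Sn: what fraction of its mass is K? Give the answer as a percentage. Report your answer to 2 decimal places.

Molar mass = 2(39.10) + 3(16.00) + 1(118.71) = 244.910 g/mol
Mass of K per mole = 2 × 39.10 = 78.200 g
% K = 78.200 / 244.910 × 100 = 31.93%

31.93%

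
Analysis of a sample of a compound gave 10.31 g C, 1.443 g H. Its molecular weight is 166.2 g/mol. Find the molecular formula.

Moles — C: 10.31 / 12.01 = 0.8585 mol; H: 1.443 / 1.008 = 1.432 mol
Divide by the smallest (0.8585 mol C): C 1.000, H 1.668
×3: C 3.00, H 5.00 → C3H5
Empirical-formula mass = 41.07 g/mol
n = 166.2 / 41.07 = 4.05 ≈ 4
Molecular formula = (C3H5)×4 = C12H20

C12H20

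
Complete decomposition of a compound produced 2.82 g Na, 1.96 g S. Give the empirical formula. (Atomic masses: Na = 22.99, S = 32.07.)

Na: 2.82 g ÷ 22.99 g/mol = 0.1227 mol
S: 1.96 g ÷ 32.07 g/mol = 0.06112 mol
Ratios (÷ 0.06112): Na 2.007, S 1.000
→ Na2S

Na2S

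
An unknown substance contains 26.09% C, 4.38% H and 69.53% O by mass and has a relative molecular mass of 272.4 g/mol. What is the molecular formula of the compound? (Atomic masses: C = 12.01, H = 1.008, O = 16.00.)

C6H12O12

Assume 100 g: 26.09 g C, 4.38 g H, 69.53 g O.
n(C) = 26.09/12.01 = 2.172, n(H) = 4.38/1.008 = 4.345, n(O) = 69.53/16.00 = 4.346
Ratios (÷ 2.172): C 1.000, H 2.000, O 2.000
≈ 1:2:2 → CH2O2
Empirical-formula mass = 46.03 g/mol
n = 272.4 / 46.03 = 5.92 ≈ 6
Molecular formula = (CH2O2)×6 = C6H12O12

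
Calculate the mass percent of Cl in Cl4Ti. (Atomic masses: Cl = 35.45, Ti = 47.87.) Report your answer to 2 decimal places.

74.76%

Molar mass = 4(35.45) + 1(47.87) = 189.670 g/mol
Mass of Cl per mole = 4 × 35.45 = 141.800 g
% Cl = 141.800 / 189.670 × 100 = 74.76%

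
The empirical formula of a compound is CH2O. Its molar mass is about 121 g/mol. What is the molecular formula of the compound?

Empirical-formula mass = 30.03 g/mol
n = 121 / 30.03 = 4.03 ≈ 4
Molecular formula = (CH2O)4 = C4H8O4

C4H8O4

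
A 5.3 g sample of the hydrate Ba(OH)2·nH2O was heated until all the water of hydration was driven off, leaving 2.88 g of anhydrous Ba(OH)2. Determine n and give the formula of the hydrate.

Ba(OH)2·8H2O

Mass of water lost = 5.3 − 2.88 = 2.42 g → 2.42 / 18.02 = 0.1343 mol H2O
Molar mass of Ba(OH)2 = 171.35 g/mol → mol Ba(OH)2 = 2.88 / 171.35 = 0.01681
n = 0.1343 / 0.01681 = 7.99 ≈ 8 → Ba(OH)2·8H2O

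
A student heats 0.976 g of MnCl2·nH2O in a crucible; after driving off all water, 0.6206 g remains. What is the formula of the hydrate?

Mass of water lost = 0.976 − 0.6206 = 0.3554 g → 0.3554 / 18.02 = 0.01972 mol H2O
Molar mass of MnCl2 = 125.84 g/mol → mol MnCl2 = 0.6206 / 125.84 = 0.004932
n = 0.01972 / 0.004932 = 4.00 ≈ 4 → MnCl2·4H2O

MnCl2·4H2O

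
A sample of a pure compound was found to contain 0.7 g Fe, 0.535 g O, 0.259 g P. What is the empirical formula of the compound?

n(Fe) = 0.7/55.85 = 0.01253, n(O) = 0.535/16.00 = 0.03344, n(P) = 0.259/30.97 = 0.008363
Ratios (÷ 0.008363): Fe 1.499, O 3.998, P 1.000
Multiply by 2: Fe 3.00, O 8.00, P 2.00 → Fe3O8P2

Fe3O8P2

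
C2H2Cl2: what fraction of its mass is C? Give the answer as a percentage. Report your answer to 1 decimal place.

24.8%

Molar mass = 2(12.01) + 2(1.008) + 2(35.45) = 96.936 g/mol
Mass of C per mole = 2 × 12.01 = 24.020 g
% C = 24.020 / 96.936 × 100 = 24.8%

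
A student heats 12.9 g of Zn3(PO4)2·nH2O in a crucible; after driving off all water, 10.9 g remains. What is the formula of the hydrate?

Mass of water lost = 12.9 − 10.9 = 2 g → 2 / 18.02 = 0.111 mol H2O
Molar mass of Zn3(PO4)2 = 386.08 g/mol → mol Zn3(PO4)2 = 10.9 / 386.08 = 0.02823
n = 0.111 / 0.02823 = 3.93 ≈ 4 → Zn3(PO4)2·4H2O

Zn3(PO4)2·4H2O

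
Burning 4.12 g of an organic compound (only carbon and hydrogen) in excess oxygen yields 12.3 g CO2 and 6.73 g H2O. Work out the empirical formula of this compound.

C3H8

mol C = 12.3 / 44.01 = 0.2795; mass C = 0.2795 × 12.01 = 3.357 g
mol H = 2 × (6.73 / 18.02) = 0.7469; mass H = 0.7469 × 1.008 = 0.7529 g
Divide by the smallest (0.2795 mol C): C 1.000, H 2.673
Multiply by 3: C 3.00, H 8.02 → C3H8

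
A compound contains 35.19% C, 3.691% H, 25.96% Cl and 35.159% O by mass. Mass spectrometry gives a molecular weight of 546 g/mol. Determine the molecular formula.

C16H20Cl4O12

Assume 100 g: 35.19 g C, 3.691 g H, 25.96 g Cl, 35.159 g O.
C: 35.19 g ÷ 12.01 g/mol = 2.93 mol
H: 3.691 g ÷ 1.008 g/mol = 3.662 mol
Cl: 25.96 g ÷ 35.45 g/mol = 0.7323 mol
O: 35.159 g ÷ 16.00 g/mol = 2.197 mol
Smallest is Cl at 0.7323 mol; normalising gives C 4.001, H 5.000, Cl 1.000, O 3.001
→ C4H5ClO3
Empirical-formula mass = 136.53 g/mol
n = 546 / 136.53 = 4.00 ≈ 4
Molecular formula = (C4H5ClO3)×4 = C16H20Cl4O12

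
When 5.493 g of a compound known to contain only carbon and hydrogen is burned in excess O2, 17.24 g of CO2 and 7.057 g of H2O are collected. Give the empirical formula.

mol C = 17.24 / 44.01 = 0.3917; mass C = 0.3917 × 12.01 = 4.705 g
mol H = 2 × (7.057 / 18.02) = 0.7832; mass H = 0.7832 × 1.008 = 0.7895 g
Divide by the smallest (0.3917 mol C): C 1.000, H 1.999
≈ 1:2 → CH2

CH2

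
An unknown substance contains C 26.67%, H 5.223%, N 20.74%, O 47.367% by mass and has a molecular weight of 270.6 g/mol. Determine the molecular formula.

Assume 100 g: 26.67 g C, 5.223 g H, 20.74 g N, 47.367 g O.
Moles — C: 26.67 / 12.01 = 2.221 mol; H: 5.223 / 1.008 = 5.182 mol; N: 20.74 / 14.01 = 1.48 mol; O: 47.367 / 16.00 = 2.96 mol
Ratios (÷ 1.48): C 1.500, H 3.500, N 1.000, O 2.000
×2: C 3.00, H 7.00, N 2.00, O 4.00 → C3H7N2O4
Empirical-formula mass = 135.11 g/mol
n = 270.6 / 135.11 = 2.00 ≈ 2
Molecular formula = (C3H7N2O4)×2 = C6H14N4O8

C6H14N4O8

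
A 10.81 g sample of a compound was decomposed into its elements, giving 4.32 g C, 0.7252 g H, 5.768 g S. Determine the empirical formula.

C2H4S

n(C) = 4.32/12.01 = 0.3597, n(H) = 0.7252/1.008 = 0.7194, n(S) = 5.768/32.07 = 0.1799
Ratios (÷ 0.1799): C 2.000, H 4.000, S 1.000
Ratio ≈ 2:4:1, so the empirical formula is C2H4S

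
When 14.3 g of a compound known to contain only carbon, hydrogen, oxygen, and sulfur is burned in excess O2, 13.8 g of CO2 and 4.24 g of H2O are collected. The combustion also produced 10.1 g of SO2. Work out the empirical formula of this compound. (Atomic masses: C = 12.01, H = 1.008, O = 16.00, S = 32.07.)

mol C = 13.8 / 44.01 = 0.3136; mass C = 0.3136 × 12.01 = 3.766 g
mol H = 2 × (4.24 / 18.02) = 0.4706; mass H = 0.4706 × 1.008 = 0.4744 g
mol S = 10.1 / 64.07 = 0.1576; mass S = 5.056 g
mass O = 14.3 − (9.296) = 5.004 g → mol O = 0.3128
Ratios (÷ 0.1576): C 1.989, H 2.985, O 1.984, S 1.000
→ C2H3O2S

C2H3O2S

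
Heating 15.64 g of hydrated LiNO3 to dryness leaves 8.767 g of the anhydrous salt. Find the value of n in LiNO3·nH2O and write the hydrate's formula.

LiNO3·3H2O

Mass of water lost = 15.64 − 8.767 = 6.873 g → 6.873 / 18.02 = 0.3814 mol H2O
Molar mass of LiNO3 = 68.95 g/mol → mol LiNO3 = 8.767 / 68.95 = 0.1272
n = 0.3814 / 0.1272 = 3.00 ≈ 3 → LiNO3·3H2O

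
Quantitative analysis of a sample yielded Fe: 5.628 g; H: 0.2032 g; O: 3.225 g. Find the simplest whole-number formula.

Fe: 5.628 g ÷ 55.85 g/mol = 0.1008 mol
H: 0.2032 g ÷ 1.008 g/mol = 0.2016 mol
O: 3.225 g ÷ 16.00 g/mol = 0.2016 mol
Divide by the smallest (0.1008 mol Fe): Fe 1.000, H 2.000, O 2.000
≈ 1:2:2 → FeH2O2

FeH2O2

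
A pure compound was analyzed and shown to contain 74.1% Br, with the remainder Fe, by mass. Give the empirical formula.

Assume 100 g: 74.1 g Br, 25.9 g Fe.
n(Br) = 74.1/79.90 = 0.9274, n(Fe) = 25.9/55.85 = 0.4637
Divide by the smallest (0.4637 mol Fe): Br 2.000, Fe 1.000
Ratio ≈ 2:1, so the empirical formula is Br2Fe

Br2Fe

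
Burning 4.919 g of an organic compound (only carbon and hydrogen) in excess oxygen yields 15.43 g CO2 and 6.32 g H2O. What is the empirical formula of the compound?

CH2

mol C = 15.43 / 44.01 = 0.3506; mass C = 0.3506 × 12.01 = 4.211 g
mol H = 2 × (6.32 / 18.02) = 0.7014; mass H = 0.7014 × 1.008 = 0.7071 g
Smallest is C at 0.3506 mol; normalising gives C 1.000, H 2.001
≈ 1:2 → CH2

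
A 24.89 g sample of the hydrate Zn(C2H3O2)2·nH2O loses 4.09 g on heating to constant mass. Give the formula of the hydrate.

Mass of anhydrous Zn(C2H3O2)2 = 24.89 − 4.09 = 20.8 g
mol H2O = 4.09 / 18.02 = 0.227
Molar mass of Zn(C2H3O2)2 = 183.47 g/mol → mol Zn(C2H3O2)2 = 20.8 / 183.47 = 0.1134
n = 0.227 / 0.1134 = 2.00 ≈ 2 → Zn(C2H3O2)2·2H2O

Zn(C2H3O2)2·2H2O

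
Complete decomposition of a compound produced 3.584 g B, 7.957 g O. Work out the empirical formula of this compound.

B2O3

Moles — B: 3.584 / 10.81 = 0.3315 mol; O: 7.957 / 16.00 = 0.4973 mol
Smallest is B at 0.3315 mol; normalising gives B 1.000, O 1.500
Scaling by 2: B 2.00, O 3.00 → B2O3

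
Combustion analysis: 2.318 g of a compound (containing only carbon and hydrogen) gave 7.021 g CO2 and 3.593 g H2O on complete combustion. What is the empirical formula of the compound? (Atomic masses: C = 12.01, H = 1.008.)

mol C = 7.021 / 44.01 = 0.1595; mass C = 0.1595 × 12.01 = 1.916 g
mol H = 2 × (3.593 / 18.02) = 0.3988; mass H = 0.3988 × 1.008 = 0.4020 g
Smallest is C at 0.1595 mol; normalising gives C 1.000, H 2.500
×2: C 2.00, H 5.00 → C2H5

C2H5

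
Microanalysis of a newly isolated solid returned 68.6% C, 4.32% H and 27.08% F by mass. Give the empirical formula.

C4H3F

Assume 100 g: 68.6 g C, 4.32 g H, 27.08 g F.
C: 68.6 g ÷ 12.01 g/mol = 5.712 mol
H: 4.32 g ÷ 1.008 g/mol = 4.286 mol
F: 27.08 g ÷ 19.00 g/mol = 1.425 mol
Divide by the smallest (1.425 mol F): C 4.008, H 3.007, F 1.000
→ C4H3F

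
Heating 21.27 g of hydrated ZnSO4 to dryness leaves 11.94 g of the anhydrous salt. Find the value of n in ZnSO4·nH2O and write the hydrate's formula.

ZnSO4·7H2O

Mass of water lost = 21.27 − 11.94 = 9.33 g → 9.33 / 18.02 = 0.5178 mol H2O
Molar mass of ZnSO4 = 161.45 g/mol → mol ZnSO4 = 11.94 / 161.45 = 0.07395
n = 0.5178 / 0.07395 = 7.00 ≈ 7 → ZnSO4·7H2O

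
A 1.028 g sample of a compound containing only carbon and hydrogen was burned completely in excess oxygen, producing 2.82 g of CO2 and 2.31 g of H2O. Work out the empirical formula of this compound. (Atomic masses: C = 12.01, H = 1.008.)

CH4

mol C = 2.82 / 44.01 = 0.06408; mass C = 0.06408 × 12.01 = 0.7696 g
mol H = 2 × (2.31 / 18.02) = 0.2564; mass H = 0.2564 × 1.008 = 0.2584 g
Divide by the smallest (0.06408 mol C): C 1.000, H 4.001
≈ 1:4 → CH4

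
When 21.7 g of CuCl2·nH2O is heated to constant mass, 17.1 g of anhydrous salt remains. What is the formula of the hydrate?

Mass of water lost = 21.7 − 17.1 = 4.6 g → 4.6 / 18.02 = 0.2553 mol H2O
Molar mass of CuCl2 = 134.45 g/mol → mol CuCl2 = 17.1 / 134.45 = 0.1272
n = 0.2553 / 0.1272 = 2.01 ≈ 2 → CuCl2·2H2O

CuCl2·2H2O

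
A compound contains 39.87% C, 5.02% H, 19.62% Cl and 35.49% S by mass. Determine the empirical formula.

C6H9ClS2

Assume 100 g: 39.87 g C, 5.02 g H, 19.62 g Cl, 35.49 g S.
C: 39.87 g ÷ 12.01 g/mol = 3.32 mol
H: 5.02 g ÷ 1.008 g/mol = 4.98 mol
Cl: 19.62 g ÷ 35.45 g/mol = 0.5535 mol
S: 35.49 g ÷ 32.07 g/mol = 1.107 mol
Smallest is Cl at 0.5535 mol; normalising gives C 5.998, H 8.998, Cl 1.000, S 2.000
→ C6H9ClS2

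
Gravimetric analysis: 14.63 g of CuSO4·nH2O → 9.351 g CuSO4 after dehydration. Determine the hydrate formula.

Mass of water lost = 14.63 − 9.351 = 5.279 g → 5.279 / 18.02 = 0.293 mol H2O
Molar mass of CuSO4 = 159.62 g/mol → mol CuSO4 = 9.351 / 159.62 = 0.05858
n = 0.293 / 0.05858 = 5.00 ≈ 5 → CuSO4·5H2O

CuSO4·5H2O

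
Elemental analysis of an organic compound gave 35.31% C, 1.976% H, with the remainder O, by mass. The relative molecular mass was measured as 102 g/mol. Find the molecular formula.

C3H2O4

Assume 100 g: 35.31 g C, 1.976 g H, 62.714 g O.
n(C) = 35.31/12.01 = 2.94, n(H) = 1.976/1.008 = 1.96, n(O) = 62.714/16.00 = 3.92
Smallest is H at 1.96 mol; normalising gives C 1.500, H 1.000, O 1.999
Multiply by 2: C 3.00, H 2.00, O 4.00 → C3H2O4
Empirical-formula mass = 102.05 g/mol
n = 102 / 102.05 = 1.00 ≈ 1
Molecular formula = empirical formula = C3H2O4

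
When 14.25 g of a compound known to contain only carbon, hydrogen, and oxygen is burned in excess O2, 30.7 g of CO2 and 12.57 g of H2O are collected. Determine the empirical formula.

C5H10O2

mol C = 30.7 / 44.01 = 0.6976; mass C = 0.6976 × 12.01 = 8.378 g
mol H = 2 × (12.57 / 18.02) = 1.395; mass H = 1.395 × 1.008 = 1.406 g
mass O = 14.25 − (9.784) = 4.466 g → mol O = 0.2791
Ratios (÷ 0.2791): C 2.499, H 4.998, O 1.000
Scaling by 2: C 5.00, H 10.00, O 2.00 → C5H10O2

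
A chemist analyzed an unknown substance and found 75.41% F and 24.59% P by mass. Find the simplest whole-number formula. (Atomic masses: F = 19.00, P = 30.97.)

Assume 100 g: 75.41 g F, 24.59 g P.
F: 75.41 g ÷ 19.00 g/mol = 3.969 mol
P: 24.59 g ÷ 30.97 g/mol = 0.794 mol
Smallest is P at 0.794 mol; normalising gives F 4.999, P 1.000
Ratio ≈ 5:1, so the empirical formula is F5P

F5P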